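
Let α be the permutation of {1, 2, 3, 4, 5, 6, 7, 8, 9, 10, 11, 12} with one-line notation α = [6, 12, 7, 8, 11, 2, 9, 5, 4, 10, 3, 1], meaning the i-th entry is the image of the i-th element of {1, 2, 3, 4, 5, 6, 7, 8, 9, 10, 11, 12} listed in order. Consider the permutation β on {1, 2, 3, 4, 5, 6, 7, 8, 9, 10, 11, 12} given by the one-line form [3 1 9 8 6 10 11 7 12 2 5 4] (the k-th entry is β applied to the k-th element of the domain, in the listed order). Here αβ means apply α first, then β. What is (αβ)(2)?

α(2) = 12, then β(12) = 4; composing gives (αβ)(2) = 4.

4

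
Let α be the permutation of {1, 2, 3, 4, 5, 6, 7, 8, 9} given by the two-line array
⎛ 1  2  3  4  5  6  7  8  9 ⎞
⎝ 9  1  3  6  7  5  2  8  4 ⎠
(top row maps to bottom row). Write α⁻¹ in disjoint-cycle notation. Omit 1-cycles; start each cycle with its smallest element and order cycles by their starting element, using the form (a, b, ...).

(1, 2, 7, 5, 6, 4, 9)

The cycle decomposition of α is (1, 9, 4, 6, 5, 7, 2).
Reversing each cycle (and rotating so the smallest element leads) gives α⁻¹ = (1, 2, 7, 5, 6, 4, 9).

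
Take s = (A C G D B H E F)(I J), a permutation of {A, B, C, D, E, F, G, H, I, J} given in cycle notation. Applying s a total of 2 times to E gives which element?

E lies in the 8-cycle (A C G D B H E F).
Stepping 2 places around the cycle: E → F → A.

A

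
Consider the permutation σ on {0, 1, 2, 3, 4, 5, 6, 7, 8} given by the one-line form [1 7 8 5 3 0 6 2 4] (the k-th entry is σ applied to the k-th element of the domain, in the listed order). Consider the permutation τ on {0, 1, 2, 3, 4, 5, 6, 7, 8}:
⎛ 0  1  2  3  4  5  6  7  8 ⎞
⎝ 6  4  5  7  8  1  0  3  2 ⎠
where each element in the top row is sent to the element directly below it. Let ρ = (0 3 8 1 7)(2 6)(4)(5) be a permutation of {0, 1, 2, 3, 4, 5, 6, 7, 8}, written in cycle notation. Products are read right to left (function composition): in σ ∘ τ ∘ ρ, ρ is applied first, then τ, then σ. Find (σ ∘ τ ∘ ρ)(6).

0

Apply the permutations in order: ρ(6) = 2, then τ(2) = 5, then σ(5) = 0. So (σ ∘ τ ∘ ρ)(6) = 0.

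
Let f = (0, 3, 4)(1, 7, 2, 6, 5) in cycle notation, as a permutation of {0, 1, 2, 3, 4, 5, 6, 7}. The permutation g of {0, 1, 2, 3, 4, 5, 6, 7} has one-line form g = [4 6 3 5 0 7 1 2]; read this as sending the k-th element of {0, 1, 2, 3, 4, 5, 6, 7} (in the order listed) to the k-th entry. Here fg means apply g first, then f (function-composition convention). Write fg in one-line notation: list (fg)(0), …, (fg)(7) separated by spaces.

For each element, apply g then f: 0 → 4 → 0; 1 → 6 → 5; 2 → 3 → 4; 3 → 5 → 1; 4 → 0 → 3; 5 → 7 → 2; 6 → 1 → 7; 7 → 2 → 6.
So fg in one-line form is 0 5 4 1 3 2 7 6.

0 5 4 1 3 2 7 6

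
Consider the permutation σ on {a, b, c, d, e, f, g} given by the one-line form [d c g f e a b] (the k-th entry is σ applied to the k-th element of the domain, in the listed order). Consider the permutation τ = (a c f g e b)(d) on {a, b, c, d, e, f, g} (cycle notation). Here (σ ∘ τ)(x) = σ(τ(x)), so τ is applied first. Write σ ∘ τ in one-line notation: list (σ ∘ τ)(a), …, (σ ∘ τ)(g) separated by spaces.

(σ ∘ τ)(x) = σ(τ(x)). Computing each image: σ(τ(a)) = σ(c) = g, σ(τ(b)) = σ(a) = d, σ(τ(c)) = σ(f) = a, σ(τ(d)) = σ(d) = f, σ(τ(e)) = σ(b) = c, σ(τ(f)) = σ(g) = b, σ(τ(g)) = σ(e) = e.
Hence σ ∘ τ = [g d a f c b e].

g d a f c b e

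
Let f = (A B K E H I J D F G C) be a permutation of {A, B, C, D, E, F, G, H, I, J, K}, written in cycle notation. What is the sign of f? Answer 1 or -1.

The cycle lengths are 11.
A cycle of length ℓ contributes ℓ−1 transpositions, so f is a product of 10 transpositions — even.

1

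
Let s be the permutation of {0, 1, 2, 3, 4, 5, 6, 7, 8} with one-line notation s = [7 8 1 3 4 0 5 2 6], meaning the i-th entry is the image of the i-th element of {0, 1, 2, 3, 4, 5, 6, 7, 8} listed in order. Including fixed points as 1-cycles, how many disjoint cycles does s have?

The cycle decomposition is (0, 7, 2, 1, 8, 6, 5)(3)(4), which has 3 cycles (counting 1-cycles).

3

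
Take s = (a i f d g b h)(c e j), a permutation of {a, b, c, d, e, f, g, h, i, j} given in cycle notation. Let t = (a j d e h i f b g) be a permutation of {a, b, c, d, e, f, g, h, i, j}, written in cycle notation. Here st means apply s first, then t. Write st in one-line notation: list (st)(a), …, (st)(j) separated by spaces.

(st)(x) = t(s(x)). Computing each image: t(s(a)) = t(i) = f, t(s(b)) = t(h) = i, t(s(c)) = t(e) = h, t(s(d)) = t(g) = a, t(s(e)) = t(j) = d, t(s(f)) = t(d) = e, t(s(g)) = t(b) = g, t(s(h)) = t(a) = j, t(s(i)) = t(f) = b, t(s(j)) = t(c) = c.
Hence st = [f i h a d e g j b c].

f i h a d e g j b c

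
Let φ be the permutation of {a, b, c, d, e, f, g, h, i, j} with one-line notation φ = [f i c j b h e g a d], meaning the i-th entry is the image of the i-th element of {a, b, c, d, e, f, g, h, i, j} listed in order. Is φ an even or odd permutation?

In disjoint-cycle form the cycle lengths are 7, 2, 1.
A cycle is odd iff its length is even; φ has 1 even-length cycle, so sgn(φ) = (−1)^1 and φ is odd.

odd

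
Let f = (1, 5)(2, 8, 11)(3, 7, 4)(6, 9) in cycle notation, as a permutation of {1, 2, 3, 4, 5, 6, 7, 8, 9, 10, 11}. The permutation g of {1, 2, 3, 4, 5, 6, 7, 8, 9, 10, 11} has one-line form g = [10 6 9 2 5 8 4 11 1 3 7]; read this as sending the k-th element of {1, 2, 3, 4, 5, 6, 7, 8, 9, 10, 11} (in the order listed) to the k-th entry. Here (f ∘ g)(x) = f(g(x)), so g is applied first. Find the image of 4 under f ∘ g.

First apply g: g(4) = 2, then f(2) = 8. Thus (f ∘ g)(4) = 8.

8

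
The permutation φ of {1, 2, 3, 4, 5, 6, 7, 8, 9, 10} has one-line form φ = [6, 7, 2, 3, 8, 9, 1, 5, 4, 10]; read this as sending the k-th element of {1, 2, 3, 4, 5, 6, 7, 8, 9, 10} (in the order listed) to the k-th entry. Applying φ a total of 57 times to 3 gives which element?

2

Tracing 3 → 2 → … returns to 3 after 7 steps, so 3 lies in a 7-cycle (1 6 9 4 3 2 7).
On a 7-cycle, φ^7 is the identity, so φ^57 = φ^1 there (57 ≡ 1 mod 7).
Advancing 1 step from 3: 3 → 2.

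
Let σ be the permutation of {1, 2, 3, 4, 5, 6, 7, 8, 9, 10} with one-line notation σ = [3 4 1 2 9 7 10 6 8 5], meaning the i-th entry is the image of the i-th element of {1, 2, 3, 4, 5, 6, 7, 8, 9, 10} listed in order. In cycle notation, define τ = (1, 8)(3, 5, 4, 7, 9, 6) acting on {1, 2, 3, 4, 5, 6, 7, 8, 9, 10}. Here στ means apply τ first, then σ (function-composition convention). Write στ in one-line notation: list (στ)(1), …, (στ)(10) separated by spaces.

6 4 9 10 2 1 8 3 7 5

(στ)(x) = σ(τ(x)). Computing each image: σ(τ(1)) = σ(8) = 6, σ(τ(2)) = σ(2) = 4, σ(τ(3)) = σ(5) = 9, σ(τ(4)) = σ(7) = 10, σ(τ(5)) = σ(4) = 2, σ(τ(6)) = σ(3) = 1, σ(τ(7)) = σ(9) = 8, σ(τ(8)) = σ(1) = 3, σ(τ(9)) = σ(6) = 7, σ(τ(10)) = σ(10) = 5.
Hence στ = [6 4 9 10 2 1 8 3 7 5].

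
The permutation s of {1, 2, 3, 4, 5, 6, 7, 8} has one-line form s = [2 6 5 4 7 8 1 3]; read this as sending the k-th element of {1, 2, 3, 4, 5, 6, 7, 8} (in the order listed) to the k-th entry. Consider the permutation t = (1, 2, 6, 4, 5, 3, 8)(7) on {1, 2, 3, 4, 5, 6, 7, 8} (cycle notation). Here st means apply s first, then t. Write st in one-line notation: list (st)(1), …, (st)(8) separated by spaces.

For each element, apply s then t: 1 → 2 → 6; 2 → 6 → 4; 3 → 5 → 3; 4 → 4 → 5; 5 → 7 → 7; 6 → 8 → 1; 7 → 1 → 2; 8 → 3 → 8.
Collecting the images, st = [6 4 3 5 7 1 2 8].

6 4 3 5 7 1 2 8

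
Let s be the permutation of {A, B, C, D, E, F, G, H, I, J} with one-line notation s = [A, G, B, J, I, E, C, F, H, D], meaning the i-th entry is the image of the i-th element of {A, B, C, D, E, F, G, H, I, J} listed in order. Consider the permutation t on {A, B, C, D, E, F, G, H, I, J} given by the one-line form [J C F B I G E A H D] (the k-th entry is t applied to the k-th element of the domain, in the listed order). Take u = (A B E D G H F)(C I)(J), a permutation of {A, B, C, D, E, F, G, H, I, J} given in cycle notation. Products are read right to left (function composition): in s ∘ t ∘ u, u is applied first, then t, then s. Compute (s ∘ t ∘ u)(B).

H

Chase B: u(B) = E; t(E) = I; s(I) = H. Hence (s ∘ t ∘ u)(B) = H.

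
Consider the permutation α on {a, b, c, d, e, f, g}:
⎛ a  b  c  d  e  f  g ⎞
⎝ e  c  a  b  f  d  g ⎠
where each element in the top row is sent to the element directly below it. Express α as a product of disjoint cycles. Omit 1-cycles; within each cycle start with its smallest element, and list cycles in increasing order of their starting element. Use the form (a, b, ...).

Start at a and follow images: a → e → f → d → b → c → a, giving the cycle (a, e, f, d, b, c).
Repeating from the next unused element and collecting all non-trivial cycles gives (a, e, f, d, b, c).

(a, e, f, d, b, c)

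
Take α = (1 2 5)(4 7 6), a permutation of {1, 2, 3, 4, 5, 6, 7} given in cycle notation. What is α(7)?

6

In the cycle (4 7 6), 7 is followed by 6, so α(7) = 6.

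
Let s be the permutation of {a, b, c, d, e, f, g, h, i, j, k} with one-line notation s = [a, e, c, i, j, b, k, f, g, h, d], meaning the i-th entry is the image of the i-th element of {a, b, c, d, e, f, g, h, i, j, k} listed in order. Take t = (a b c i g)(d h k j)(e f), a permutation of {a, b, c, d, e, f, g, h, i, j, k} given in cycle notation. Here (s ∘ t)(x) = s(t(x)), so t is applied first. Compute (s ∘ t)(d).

First apply t: t(d) = h, then s(h) = f. Thus (s ∘ t)(d) = f.

f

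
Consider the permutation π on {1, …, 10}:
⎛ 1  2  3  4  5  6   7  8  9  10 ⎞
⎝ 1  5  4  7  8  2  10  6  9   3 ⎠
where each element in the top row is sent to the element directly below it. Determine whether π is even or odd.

even

In disjoint-cycle form the cycle lengths are 4, 4, 1, 1.
A cycle of length ℓ contributes ℓ−1 transpositions, so π is a product of 3 + 3 = 6 transpositions — even.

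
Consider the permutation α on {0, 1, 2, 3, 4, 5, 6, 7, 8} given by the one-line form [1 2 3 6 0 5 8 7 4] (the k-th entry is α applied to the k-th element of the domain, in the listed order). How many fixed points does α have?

The fixed points (elements with α(x) = x) are {5, 7}, so there are 2.

2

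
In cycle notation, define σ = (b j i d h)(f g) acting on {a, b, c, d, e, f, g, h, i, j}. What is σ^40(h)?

h lies in the 5-cycle (b j i d h).
On a 5-cycle, σ^5 is the identity, so σ^40 = σ^0 there (40 ≡ 0 mod 5).
So σ^40(h) = h.

h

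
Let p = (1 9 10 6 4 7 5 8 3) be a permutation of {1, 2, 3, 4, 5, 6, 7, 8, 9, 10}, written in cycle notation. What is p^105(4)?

9

4 lies in the 9-cycle (1 9 10 6 4 7 5 8 3).
On a 9-cycle, p^9 is the identity, so p^105 = p^6 there (105 ≡ 6 mod 9).
Advancing 6 steps from 4: 4 → 7 → 5 → 8 → 3 → 1 → 9.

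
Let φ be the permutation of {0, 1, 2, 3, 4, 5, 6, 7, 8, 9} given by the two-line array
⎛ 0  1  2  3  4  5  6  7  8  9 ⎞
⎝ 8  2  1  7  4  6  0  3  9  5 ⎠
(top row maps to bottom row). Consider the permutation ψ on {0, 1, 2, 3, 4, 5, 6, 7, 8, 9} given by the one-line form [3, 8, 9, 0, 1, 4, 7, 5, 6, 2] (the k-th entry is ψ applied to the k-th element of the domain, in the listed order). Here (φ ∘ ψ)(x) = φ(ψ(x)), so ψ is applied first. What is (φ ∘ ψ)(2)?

5

First apply ψ: ψ(2) = 9, then φ(9) = 5. Thus (φ ∘ ψ)(2) = 5.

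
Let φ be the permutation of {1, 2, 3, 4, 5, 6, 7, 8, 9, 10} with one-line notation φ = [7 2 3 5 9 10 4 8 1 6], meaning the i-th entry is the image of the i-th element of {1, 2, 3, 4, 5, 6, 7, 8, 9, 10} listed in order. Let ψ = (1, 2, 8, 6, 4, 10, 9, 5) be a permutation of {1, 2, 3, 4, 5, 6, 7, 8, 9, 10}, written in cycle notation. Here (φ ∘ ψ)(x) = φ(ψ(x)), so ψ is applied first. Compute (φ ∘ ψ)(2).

8

ψ(2) = 8, then φ(8) = 8; composing gives (φ ∘ ψ)(2) = 8.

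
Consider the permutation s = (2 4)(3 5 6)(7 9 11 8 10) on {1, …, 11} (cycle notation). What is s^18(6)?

6

6 lies in the 3-cycle (3 5 6).
Since the cycle has length 3, s^18 acts on it the same as s^0 (18 mod 3 = 0).
So s^18(6) = 6.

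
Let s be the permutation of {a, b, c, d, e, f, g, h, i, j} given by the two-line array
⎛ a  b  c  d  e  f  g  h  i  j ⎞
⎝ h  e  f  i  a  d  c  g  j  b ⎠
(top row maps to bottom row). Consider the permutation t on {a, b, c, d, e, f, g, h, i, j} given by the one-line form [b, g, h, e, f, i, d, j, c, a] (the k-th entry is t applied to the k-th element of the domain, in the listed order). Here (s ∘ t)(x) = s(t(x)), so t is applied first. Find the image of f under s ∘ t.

j

t(f) = i, then s(i) = j; composing gives (s ∘ t)(f) = j.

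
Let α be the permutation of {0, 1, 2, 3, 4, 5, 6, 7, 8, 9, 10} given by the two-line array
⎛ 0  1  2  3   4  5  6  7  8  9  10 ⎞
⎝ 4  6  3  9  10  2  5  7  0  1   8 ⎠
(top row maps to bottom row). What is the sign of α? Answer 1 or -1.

1

In disjoint-cycle form the cycle lengths are 6, 4, 1.
A cycle is odd iff its length is even; α has 2 even-length cycles, so sgn(α) = (−1)^2 and α is even.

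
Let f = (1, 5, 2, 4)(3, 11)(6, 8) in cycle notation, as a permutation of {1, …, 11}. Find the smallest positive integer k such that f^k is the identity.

4

The disjoint cycles have lengths 4, 2, 2, 1, 1, 1.
Since disjoint cycles commute, ord(f) = lcm(4, 2, 2) = 4.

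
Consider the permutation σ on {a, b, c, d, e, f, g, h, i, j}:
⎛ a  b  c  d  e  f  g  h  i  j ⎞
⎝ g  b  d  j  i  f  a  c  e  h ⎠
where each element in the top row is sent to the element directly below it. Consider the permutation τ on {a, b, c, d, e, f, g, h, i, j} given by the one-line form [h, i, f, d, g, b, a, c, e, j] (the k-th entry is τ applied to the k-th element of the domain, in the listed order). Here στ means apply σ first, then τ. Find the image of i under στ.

(στ)(i) = τ(σ(i)). σ(i) = e, then τ(e) = g. So (στ)(i) = g.

g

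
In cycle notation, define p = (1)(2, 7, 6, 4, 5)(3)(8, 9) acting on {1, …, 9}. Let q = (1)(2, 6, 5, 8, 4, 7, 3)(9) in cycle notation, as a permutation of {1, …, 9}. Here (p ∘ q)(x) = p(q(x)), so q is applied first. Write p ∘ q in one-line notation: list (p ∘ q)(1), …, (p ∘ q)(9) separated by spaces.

1 4 7 6 9 2 3 5 8

(p ∘ q)(x) = p(q(x)). Computing each image: p(q(1)) = p(1) = 1, p(q(2)) = p(6) = 4, p(q(3)) = p(2) = 7, p(q(4)) = p(7) = 6, p(q(5)) = p(8) = 9, p(q(6)) = p(5) = 2, p(q(7)) = p(3) = 3, p(q(8)) = p(4) = 5, p(q(9)) = p(9) = 8.
Hence p ∘ q = [1 4 7 6 9 2 3 5 8].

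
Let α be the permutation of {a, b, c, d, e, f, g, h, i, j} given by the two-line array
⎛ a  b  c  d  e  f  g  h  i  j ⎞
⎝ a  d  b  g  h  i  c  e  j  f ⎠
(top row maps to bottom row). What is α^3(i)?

i

Tracing i → j → … returns to i after 3 steps, so i lies in a 3-cycle (f i j).
Powers repeat with period 3 on this cycle, and 3 mod 3 = 0, so α^3(i) = α^0(i).
So α^3(i) = i.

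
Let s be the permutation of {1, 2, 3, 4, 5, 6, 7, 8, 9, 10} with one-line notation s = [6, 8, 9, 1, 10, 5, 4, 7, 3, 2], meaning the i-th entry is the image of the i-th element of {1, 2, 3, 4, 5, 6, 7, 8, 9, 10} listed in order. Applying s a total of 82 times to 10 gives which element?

Tracing 10 → 2 → … returns to 10 after 8 steps, so 10 lies in an 8-cycle (1 6 5 10 2 8 7 4).
On an 8-cycle, s^8 is the identity, so s^82 = s^2 there (82 ≡ 2 mod 8).
Stepping 2 places around the cycle: 10 → 2 → 8.

8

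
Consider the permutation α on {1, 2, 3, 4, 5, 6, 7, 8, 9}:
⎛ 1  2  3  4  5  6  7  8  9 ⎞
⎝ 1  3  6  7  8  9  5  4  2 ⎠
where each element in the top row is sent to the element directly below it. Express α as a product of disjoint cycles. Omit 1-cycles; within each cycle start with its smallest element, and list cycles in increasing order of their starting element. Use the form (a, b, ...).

From 2: 2 → 3 → 6 → 9 → 2, closing the cycle (2, 3, 6, 9).
Repeating from the next unused element and collecting all non-trivial cycles gives (2, 3, 6, 9)(4, 7, 5, 8).

(2, 3, 6, 9)(4, 7, 5, 8)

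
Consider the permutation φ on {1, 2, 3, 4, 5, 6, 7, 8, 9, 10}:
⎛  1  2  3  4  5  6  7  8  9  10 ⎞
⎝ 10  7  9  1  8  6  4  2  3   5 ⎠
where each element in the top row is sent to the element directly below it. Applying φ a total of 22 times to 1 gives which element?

10

Tracing 1 → 10 → … returns to 1 after 7 steps, so 1 lies in a 7-cycle (1, 10, 5, 8, 2, 7, 4).
Powers repeat with period 7 on this cycle, and 22 mod 7 = 1, so φ^22(1) = φ^1(1).
Stepping 1 place around the cycle: 1 → 10.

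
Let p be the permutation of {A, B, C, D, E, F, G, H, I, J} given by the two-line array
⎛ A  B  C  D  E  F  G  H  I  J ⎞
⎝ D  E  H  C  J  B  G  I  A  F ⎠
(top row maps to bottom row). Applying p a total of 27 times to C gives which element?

Tracing C → H → … returns to C after 5 steps, so C lies in a 5-cycle (A, D, C, H, I).
Powers repeat with period 5 on this cycle, and 27 mod 5 = 2, so p^27(C) = p^2(C).
Stepping 2 places around the cycle: C → H → I.

I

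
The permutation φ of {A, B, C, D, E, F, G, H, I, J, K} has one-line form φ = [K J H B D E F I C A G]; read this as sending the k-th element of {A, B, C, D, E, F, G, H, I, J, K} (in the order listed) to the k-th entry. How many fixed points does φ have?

No element satisfies φ(x) = x, so there are 0 fixed points.

0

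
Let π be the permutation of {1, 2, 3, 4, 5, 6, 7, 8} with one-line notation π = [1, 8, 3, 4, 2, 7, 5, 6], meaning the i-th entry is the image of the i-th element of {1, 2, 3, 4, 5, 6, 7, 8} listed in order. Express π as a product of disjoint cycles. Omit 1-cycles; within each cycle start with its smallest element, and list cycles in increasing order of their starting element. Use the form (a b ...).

From 2: 2 → 8 → 6 → 7 → 5 → 2, closing the cycle (2 8 6 7 5).
Continuing from each remaining unvisited element yields (2 8 6 7 5).

(2 8 6 7 5)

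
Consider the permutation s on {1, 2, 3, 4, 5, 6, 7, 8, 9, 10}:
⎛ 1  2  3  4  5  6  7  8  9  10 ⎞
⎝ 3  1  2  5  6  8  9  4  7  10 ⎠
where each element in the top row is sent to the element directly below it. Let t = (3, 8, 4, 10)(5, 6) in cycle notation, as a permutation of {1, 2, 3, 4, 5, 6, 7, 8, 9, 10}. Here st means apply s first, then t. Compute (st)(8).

(st)(8) = t(s(8)). s(8) = 4, then t(4) = 10. So (st)(8) = 10.

10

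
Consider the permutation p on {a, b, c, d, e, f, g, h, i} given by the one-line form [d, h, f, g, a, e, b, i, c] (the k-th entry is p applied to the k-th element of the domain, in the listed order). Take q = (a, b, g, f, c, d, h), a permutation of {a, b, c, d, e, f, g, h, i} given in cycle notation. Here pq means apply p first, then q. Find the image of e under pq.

First apply p: p(e) = a, then q(a) = b. Thus (pq)(e) = b.

b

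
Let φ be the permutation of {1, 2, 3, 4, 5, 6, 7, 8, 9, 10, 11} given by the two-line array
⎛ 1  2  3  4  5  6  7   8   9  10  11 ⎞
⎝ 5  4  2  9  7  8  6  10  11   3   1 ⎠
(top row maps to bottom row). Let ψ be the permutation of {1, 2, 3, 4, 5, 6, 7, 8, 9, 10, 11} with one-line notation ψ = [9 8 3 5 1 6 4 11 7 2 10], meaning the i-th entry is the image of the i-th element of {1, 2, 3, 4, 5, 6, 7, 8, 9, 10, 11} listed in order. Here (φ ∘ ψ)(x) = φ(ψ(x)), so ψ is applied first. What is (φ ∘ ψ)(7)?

ψ(7) = 4, then φ(4) = 9; composing gives (φ ∘ ψ)(7) = 9.

9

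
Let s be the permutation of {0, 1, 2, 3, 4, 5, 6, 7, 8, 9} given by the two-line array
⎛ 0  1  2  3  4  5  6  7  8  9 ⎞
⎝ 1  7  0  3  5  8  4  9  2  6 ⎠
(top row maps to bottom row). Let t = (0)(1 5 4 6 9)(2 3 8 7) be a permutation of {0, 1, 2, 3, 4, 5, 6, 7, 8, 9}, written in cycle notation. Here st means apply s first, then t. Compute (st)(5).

(st)(5) = t(s(5)). s(5) = 8, then t(8) = 7. So (st)(5) = 7.

7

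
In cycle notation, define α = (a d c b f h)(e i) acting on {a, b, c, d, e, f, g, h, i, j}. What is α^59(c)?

d

c lies in the 6-cycle (a d c b f h).
Since the cycle has length 6, α^59 acts on it the same as α^5 (59 mod 6 = 5).
Advancing 5 steps from c: c → b → f → h → a → d.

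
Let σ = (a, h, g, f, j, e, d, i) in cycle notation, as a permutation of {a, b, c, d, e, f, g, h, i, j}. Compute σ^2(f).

f lies in the 8-cycle (a, h, g, f, j, e, d, i).
Stepping 2 places around the cycle: f → j → e.

e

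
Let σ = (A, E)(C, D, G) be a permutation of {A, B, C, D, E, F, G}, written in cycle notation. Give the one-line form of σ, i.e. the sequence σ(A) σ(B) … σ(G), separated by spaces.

Reading each image from the cycles: A→E, B→B, C→D, D→G, E→A, F→F, G→C.
Listing these in domain order gives E B D G A F C.

E B D G A F C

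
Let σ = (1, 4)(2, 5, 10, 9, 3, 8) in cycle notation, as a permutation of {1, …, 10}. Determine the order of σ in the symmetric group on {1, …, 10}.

6

The cycle type of σ is (6, 2, 1, 1).
The order of σ is the least common multiple of its cycle lengths: lcm(6, 2) = 6.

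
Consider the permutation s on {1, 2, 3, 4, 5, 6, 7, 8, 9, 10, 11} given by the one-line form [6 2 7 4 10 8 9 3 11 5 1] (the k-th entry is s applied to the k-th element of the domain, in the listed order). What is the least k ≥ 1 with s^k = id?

The disjoint-cycle form of s has cycle lengths 7, 2, 1, 1.
The order is lcm(7, 2) = 14.

14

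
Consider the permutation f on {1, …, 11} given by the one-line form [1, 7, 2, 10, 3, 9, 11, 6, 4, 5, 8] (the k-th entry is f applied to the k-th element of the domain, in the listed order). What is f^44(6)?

5

Tracing 6 → 9 → … returns to 6 after 10 steps, so 6 lies in a 10-cycle (2 7 11 8 6 9 4 10 5 3).
Since the cycle has length 10, f^44 acts on it the same as f^4 (44 mod 10 = 4).
Advancing 4 steps from 6: 6 → 9 → 4 → 10 → 5.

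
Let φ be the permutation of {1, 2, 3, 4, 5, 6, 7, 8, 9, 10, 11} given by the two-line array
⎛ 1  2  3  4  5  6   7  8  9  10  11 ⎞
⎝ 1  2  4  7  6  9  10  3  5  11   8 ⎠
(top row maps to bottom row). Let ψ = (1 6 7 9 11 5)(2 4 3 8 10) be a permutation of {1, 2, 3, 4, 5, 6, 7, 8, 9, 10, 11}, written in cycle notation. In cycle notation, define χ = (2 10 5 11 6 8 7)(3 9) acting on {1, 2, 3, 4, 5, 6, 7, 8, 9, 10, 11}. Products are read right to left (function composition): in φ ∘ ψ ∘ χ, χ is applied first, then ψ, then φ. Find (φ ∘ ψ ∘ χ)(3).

Apply the permutations in order: χ(3) = 9, then ψ(9) = 11, then φ(11) = 8. So (φ ∘ ψ ∘ χ)(3) = 8.

8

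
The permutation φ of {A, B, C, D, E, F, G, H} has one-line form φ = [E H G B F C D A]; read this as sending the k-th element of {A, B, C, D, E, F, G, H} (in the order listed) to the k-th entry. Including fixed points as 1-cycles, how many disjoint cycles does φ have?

The cycle decomposition is (A, E, F, C, G, D, B, H), which has 1 cycle (counting 1-cycles).

1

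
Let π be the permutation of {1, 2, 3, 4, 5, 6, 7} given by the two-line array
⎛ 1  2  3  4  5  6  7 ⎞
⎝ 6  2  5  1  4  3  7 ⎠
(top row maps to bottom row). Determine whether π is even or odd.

In disjoint-cycle form the cycle lengths are 5, 1, 1.
A cycle is odd iff its length is even; π has 0 even-length cycles, so sgn(π) = (−1)^0 and π is even.

even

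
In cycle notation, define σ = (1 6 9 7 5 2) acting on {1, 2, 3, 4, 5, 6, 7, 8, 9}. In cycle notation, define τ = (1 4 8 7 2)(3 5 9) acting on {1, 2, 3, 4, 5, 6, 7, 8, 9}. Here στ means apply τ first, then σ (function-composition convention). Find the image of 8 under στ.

5

τ(8) = 7, then σ(7) = 5; composing gives (στ)(8) = 5.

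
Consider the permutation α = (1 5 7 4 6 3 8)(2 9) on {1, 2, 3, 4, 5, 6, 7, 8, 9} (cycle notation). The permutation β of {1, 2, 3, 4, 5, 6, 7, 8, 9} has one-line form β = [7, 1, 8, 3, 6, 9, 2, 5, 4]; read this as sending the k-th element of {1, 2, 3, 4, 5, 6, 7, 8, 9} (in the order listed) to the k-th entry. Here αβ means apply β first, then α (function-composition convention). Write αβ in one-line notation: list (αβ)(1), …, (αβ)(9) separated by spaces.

For each element, apply β then α: 1 → 7 → 4; 2 → 1 → 5; 3 → 8 → 1; 4 → 3 → 8; 5 → 6 → 3; 6 → 9 → 2; 7 → 2 → 9; 8 → 5 → 7; 9 → 4 → 6.
So αβ in one-line form is 4 5 1 8 3 2 9 7 6.

4 5 1 8 3 2 9 7 6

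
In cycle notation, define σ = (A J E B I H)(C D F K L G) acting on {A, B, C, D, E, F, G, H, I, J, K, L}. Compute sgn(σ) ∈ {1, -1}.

1

The cycle lengths are 6, 6.
A cycle of length ℓ contributes ℓ−1 transpositions, so σ is a product of 5 + 5 = 10 transpositions — even.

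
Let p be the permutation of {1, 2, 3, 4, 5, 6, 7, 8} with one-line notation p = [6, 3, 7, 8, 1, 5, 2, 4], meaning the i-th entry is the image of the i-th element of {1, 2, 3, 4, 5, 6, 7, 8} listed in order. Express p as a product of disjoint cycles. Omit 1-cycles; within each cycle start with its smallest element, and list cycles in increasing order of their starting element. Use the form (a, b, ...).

Iterating p from 1 gives 1 → 6 → 5 → 1; that is the 3-cycle (1, 6, 5).
Repeating from the next unused element and collecting all non-trivial cycles gives (1, 6, 5)(2, 3, 7)(4, 8).

(1, 6, 5)(2, 3, 7)(4, 8)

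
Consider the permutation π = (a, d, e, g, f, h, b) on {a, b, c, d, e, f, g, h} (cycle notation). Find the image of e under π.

g

e appears in (a, d, e, g, f, h, b); the next entry (wrapping around) is g.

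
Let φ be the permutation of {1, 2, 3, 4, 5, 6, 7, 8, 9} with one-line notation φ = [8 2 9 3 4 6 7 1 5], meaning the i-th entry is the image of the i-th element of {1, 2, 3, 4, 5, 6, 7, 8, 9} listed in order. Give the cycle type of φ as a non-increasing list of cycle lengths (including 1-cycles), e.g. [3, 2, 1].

The disjoint cycles are (1, 8)(2)(3, 9, 5, 4)(6)(7), with lengths 4, 2, 1, 1, 1 in non-increasing order.

[4, 2, 1, 1, 1]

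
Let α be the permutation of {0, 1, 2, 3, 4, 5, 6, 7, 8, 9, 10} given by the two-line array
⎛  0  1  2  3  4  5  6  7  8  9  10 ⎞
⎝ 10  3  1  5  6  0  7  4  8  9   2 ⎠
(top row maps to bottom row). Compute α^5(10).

Tracing 10 → 2 → … returns to 10 after 6 steps, so 10 lies in a 6-cycle (0 10 2 1 3 5).
Stepping 5 places around the cycle: 10 → 2 → 1 → 3 → 5 → 0.

0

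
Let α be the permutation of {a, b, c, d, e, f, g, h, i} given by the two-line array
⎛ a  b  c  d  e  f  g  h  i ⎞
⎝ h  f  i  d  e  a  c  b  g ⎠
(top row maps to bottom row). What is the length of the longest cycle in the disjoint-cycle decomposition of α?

Decomposing into disjoint cycles gives (a h b f)(c i g); the longest has length 4.

4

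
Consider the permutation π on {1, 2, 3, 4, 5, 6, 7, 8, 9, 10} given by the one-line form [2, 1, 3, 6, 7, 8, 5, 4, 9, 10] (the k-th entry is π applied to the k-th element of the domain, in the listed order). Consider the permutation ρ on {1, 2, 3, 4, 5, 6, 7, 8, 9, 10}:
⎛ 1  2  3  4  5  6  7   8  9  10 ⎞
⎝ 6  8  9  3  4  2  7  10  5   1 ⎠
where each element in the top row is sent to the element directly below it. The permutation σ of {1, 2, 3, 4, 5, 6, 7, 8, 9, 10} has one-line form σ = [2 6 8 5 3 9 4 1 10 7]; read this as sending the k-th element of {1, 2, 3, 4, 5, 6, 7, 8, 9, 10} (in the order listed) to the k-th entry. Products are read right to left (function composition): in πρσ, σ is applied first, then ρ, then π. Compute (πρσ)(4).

(πρσ)(4) = π(ρ(σ(4))). σ(4) = 5, then ρ(5) = 4, then π(4) = 6, so the result is 6.

6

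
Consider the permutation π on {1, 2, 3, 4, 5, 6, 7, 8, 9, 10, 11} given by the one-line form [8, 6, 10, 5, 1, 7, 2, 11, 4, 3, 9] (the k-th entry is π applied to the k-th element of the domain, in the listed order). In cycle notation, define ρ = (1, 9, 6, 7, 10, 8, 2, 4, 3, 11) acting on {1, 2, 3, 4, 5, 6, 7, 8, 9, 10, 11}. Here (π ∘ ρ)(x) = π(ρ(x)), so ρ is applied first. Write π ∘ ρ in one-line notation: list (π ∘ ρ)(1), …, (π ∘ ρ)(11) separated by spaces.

4 5 9 10 1 2 3 6 7 11 8

For each element, apply ρ then π: 1 → 9 → 4; 2 → 4 → 5; 3 → 11 → 9; 4 → 3 → 10; 5 → 5 → 1; 6 → 7 → 2; 7 → 10 → 3; 8 → 2 → 6; 9 → 6 → 7; 10 → 8 → 11; 11 → 1 → 8.
So π ∘ ρ in one-line form is 4 5 9 10 1 2 3 6 7 11 8.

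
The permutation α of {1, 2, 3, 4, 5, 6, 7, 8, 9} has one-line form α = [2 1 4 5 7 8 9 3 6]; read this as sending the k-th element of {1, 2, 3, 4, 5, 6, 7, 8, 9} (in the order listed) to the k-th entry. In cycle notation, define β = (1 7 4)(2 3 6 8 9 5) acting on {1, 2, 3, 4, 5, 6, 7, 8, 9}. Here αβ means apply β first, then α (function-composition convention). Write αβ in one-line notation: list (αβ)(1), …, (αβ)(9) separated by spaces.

For each element, apply β then α: 1 → 7 → 9; 2 → 3 → 4; 3 → 6 → 8; 4 → 1 → 2; 5 → 2 → 1; 6 → 8 → 3; 7 → 4 → 5; 8 → 9 → 6; 9 → 5 → 7.
Collecting the images, αβ = [9 4 8 2 1 3 5 6 7].

9 4 8 2 1 3 5 6 7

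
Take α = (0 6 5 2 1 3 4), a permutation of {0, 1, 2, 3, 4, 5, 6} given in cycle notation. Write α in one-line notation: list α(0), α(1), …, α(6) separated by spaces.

Image by image: 0→6, 1→3, 2→1, 3→4, 4→0, 5→2, 6→5.
So the one-line form is 6 3 1 4 0 2 5.

6 3 1 4 0 2 5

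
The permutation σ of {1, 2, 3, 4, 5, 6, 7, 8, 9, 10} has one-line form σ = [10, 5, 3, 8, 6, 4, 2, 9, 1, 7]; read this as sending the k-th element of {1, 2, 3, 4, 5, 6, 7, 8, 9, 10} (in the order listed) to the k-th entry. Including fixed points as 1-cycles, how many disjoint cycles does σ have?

The cycle decomposition is (1 10 7 2 5 6 4 8 9)(3), which has 2 cycles (counting 1-cycles).

2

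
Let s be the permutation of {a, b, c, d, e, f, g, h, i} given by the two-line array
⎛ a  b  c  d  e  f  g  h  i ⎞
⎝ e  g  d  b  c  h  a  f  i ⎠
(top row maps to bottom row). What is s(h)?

f

The entry below h in the array is f, so s(h) = f.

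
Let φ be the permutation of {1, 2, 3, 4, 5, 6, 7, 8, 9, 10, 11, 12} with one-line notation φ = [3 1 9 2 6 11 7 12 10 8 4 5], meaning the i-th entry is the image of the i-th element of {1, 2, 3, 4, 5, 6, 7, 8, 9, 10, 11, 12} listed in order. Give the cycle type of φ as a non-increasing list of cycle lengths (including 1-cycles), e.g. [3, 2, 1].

[11, 1]

The disjoint cycles are (1 3 9 10 8 12 5 6 11 4 2)(7), with lengths 11, 1 in non-increasing order.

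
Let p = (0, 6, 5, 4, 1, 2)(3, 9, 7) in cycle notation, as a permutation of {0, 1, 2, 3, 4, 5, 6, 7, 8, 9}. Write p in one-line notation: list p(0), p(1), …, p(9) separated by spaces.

Image by image: 0→6, 1→2, 2→0, 3→9, 4→1, 5→4, 6→5, 7→3, 8→8, 9→7.
So the one-line form is 6 2 0 9 1 4 5 3 8 7.

6 2 0 9 1 4 5 3 8 7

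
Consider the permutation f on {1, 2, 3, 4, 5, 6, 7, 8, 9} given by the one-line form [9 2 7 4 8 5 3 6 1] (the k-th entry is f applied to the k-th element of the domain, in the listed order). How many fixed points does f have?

2

The fixed points (elements with f(x) = x) are {2, 4}, so there are 2.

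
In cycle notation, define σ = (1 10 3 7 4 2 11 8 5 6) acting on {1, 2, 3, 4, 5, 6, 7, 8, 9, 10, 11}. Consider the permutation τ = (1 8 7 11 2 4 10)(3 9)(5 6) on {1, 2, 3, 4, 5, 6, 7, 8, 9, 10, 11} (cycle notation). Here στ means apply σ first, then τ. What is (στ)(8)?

6

σ(8) = 5, then τ(5) = 6; composing gives (στ)(8) = 6.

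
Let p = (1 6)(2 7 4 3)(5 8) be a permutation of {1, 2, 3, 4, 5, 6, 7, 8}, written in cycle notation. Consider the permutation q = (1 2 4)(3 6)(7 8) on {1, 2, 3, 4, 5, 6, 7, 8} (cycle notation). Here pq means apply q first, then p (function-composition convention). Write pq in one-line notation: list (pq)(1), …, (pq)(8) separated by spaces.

7 3 1 6 8 2 5 4

(pq)(x) = p(q(x)). Computing each image: p(q(1)) = p(2) = 7, p(q(2)) = p(4) = 3, p(q(3)) = p(6) = 1, p(q(4)) = p(1) = 6, p(q(5)) = p(5) = 8, p(q(6)) = p(3) = 2, p(q(7)) = p(8) = 5, p(q(8)) = p(7) = 4.
Hence pq = [7 3 1 6 8 2 5 4].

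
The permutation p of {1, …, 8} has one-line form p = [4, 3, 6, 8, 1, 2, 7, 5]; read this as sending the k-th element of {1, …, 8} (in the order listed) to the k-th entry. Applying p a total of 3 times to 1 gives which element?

Tracing 1 → 4 → … returns to 1 after 4 steps, so 1 lies in a 4-cycle (1 4 8 5).
Stepping 3 places around the cycle: 1 → 4 → 8 → 5.

5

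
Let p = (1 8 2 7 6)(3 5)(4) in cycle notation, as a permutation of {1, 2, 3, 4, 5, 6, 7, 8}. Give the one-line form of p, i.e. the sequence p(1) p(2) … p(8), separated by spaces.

8 7 5 4 3 1 6 2

Reading each image from the cycles: 1↦8, 2↦7, 3↦5, 4↦4, 5↦3, 6↦1, 7↦6, 8↦2.
So the one-line form is 8 7 5 4 3 1 6 2.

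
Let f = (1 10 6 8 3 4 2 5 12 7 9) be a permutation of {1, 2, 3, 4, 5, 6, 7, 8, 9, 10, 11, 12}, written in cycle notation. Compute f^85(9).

5

9 lies in the 11-cycle (1 10 6 8 3 4 2 5 12 7 9).
Powers repeat with period 11 on this cycle, and 85 mod 11 = 8, so f^85(9) = f^8(9).
Advancing 8 steps from 9: 9 → 1 → 10 → 6 → 8 → 3 → 4 → 2 → 5.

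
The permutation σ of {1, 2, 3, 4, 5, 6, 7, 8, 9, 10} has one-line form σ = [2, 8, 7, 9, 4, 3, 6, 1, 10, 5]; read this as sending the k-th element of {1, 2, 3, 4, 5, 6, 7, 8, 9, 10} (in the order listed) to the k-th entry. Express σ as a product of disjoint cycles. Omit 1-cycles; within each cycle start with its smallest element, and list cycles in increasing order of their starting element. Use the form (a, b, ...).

(1, 2, 8)(3, 7, 6)(4, 9, 10, 5)

From 1: 1 → 2 → 8 → 1, closing the cycle (1, 2, 8).
Repeating from the next unused element and collecting all non-trivial cycles gives (1, 2, 8)(3, 7, 6)(4, 9, 10, 5).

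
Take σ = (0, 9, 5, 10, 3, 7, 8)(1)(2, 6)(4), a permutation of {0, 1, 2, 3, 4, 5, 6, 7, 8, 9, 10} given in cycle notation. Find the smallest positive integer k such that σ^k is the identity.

14

The disjoint cycles have lengths 7, 2, 1, 1.
The order of σ is the least common multiple of its cycle lengths: lcm(7, 2) = 14.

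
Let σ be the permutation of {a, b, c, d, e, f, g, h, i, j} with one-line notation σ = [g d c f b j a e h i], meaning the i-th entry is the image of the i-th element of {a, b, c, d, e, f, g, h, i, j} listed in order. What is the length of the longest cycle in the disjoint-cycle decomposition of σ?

Decomposing into disjoint cycles gives (a, g)(b, d, f, j, i, h, e); the longest has length 7.

7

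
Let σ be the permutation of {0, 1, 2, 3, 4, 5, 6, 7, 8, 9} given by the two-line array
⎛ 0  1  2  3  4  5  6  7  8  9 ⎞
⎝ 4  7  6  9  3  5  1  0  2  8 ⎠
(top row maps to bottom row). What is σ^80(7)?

Tracing 7 → 0 → … returns to 7 after 9 steps, so 7 lies in a 9-cycle (0, 4, 3, 9, 8, 2, 6, 1, 7).
Since the cycle has length 9, σ^80 acts on it the same as σ^8 (80 mod 9 = 8).
Stepping 8 places around the cycle: 7 → 0 → 4 → 3 → 9 → 8 → 2 → 6 → 1.

1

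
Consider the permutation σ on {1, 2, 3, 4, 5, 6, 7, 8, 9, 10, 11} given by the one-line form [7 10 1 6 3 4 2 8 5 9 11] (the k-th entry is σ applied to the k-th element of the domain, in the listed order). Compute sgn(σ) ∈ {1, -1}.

-1

In disjoint-cycle form the cycle lengths are 7, 2, 1, 1.
A cycle is odd iff its length is even; σ has 1 even-length cycle, so sgn(σ) = (−1)^1 and σ is odd.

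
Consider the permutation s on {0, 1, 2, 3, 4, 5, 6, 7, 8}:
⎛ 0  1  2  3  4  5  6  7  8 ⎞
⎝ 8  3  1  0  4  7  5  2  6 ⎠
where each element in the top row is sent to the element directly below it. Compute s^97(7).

2

Tracing 7 → 2 → … returns to 7 after 8 steps, so 7 lies in an 8-cycle (0, 8, 6, 5, 7, 2, 1, 3).
Since the cycle has length 8, s^97 acts on it the same as s^1 (97 mod 8 = 1).
Stepping 1 place around the cycle: 7 → 2.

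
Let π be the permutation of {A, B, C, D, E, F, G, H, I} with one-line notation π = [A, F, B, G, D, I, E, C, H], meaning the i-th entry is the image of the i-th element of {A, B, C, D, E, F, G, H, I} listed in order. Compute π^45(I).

I

Tracing I → H → … returns to I after 5 steps, so I lies in a 5-cycle (B, F, I, H, C).
On a 5-cycle, π^5 is the identity, so π^45 = π^0 there (45 ≡ 0 mod 5).
So π^45(I) = I.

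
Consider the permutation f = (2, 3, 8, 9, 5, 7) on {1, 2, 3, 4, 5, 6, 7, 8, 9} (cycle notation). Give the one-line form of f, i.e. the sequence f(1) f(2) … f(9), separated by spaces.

1 3 8 4 7 6 2 9 5

Image by image: 1↦1, 2↦3, 3↦8, 4↦4, 5↦7, 6↦6, 7↦2, 8↦9, 9↦5.
Listing these in domain order gives 1 3 8 4 7 6 2 9 5.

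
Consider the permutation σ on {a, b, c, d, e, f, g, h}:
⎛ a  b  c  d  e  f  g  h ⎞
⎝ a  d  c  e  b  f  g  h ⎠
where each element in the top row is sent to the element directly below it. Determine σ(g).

g

The entry below g in the array is g, so σ(g) = g.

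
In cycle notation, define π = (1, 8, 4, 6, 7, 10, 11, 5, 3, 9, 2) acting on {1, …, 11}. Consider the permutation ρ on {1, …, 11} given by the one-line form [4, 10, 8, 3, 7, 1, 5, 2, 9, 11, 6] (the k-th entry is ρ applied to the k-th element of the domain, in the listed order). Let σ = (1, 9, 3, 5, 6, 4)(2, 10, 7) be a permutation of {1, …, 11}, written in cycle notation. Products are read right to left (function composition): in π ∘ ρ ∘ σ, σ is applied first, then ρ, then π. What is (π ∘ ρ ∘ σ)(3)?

10

Apply the permutations in order: σ(3) = 5, then ρ(5) = 7, then π(7) = 10. So (π ∘ ρ ∘ σ)(3) = 10.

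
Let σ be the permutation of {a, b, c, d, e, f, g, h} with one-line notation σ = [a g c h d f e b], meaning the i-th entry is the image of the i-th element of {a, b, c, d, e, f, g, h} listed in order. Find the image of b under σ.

g

b is element number 2 of the domain, and entry number 2 of the one-line form is g, so σ(b) = g.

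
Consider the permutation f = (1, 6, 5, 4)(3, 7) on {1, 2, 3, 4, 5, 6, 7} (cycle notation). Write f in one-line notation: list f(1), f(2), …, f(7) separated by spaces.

Reading each image from the cycles: 1↦6, 2↦2, 3↦7, 4↦1, 5↦4, 6↦5, 7↦3.
So the one-line form is 6 2 7 1 4 5 3.

6 2 7 1 4 5 3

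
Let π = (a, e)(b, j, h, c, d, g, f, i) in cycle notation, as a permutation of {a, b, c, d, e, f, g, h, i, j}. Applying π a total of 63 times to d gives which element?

c

d lies in the 8-cycle (b, j, h, c, d, g, f, i).
Since the cycle has length 8, π^63 acts on it the same as π^7 (63 mod 8 = 7).
Stepping 7 places around the cycle: d → g → f → i → b → j → h → c.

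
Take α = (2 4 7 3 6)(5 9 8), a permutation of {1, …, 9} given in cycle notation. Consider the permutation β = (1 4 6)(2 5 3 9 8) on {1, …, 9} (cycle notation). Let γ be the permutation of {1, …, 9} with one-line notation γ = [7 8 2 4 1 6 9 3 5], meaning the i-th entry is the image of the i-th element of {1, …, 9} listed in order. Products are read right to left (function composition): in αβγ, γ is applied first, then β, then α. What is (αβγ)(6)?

1

Chase 6: γ(6) = 6; β(6) = 1; α(1) = 1. Hence (αβγ)(6) = 1.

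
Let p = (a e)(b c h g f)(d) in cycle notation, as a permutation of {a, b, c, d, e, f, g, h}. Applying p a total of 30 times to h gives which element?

h

h lies in the 5-cycle (b c h g f).
On a 5-cycle, p^5 is the identity, so p^30 = p^0 there (30 ≡ 0 mod 5).
So p^30(h) = h.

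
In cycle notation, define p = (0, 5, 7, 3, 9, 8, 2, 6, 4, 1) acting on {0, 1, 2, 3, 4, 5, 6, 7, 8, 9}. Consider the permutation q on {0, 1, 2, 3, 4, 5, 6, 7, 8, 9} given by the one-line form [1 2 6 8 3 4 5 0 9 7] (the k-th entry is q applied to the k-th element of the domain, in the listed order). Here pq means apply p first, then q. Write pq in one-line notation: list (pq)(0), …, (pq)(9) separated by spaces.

4 1 5 7 2 0 3 8 6 9

(pq)(x) = q(p(x)). Computing each image: q(p(0)) = q(5) = 4, q(p(1)) = q(0) = 1, q(p(2)) = q(6) = 5, q(p(3)) = q(9) = 7, q(p(4)) = q(1) = 2, q(p(5)) = q(7) = 0, q(p(6)) = q(4) = 3, q(p(7)) = q(3) = 8, q(p(8)) = q(2) = 6, q(p(9)) = q(8) = 9.
Hence pq = [4 1 5 7 2 0 3 8 6 9].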